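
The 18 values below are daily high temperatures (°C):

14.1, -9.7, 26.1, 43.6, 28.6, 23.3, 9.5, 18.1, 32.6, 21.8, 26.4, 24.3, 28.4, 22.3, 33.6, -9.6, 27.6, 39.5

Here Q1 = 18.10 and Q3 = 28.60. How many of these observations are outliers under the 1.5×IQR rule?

IQR = 10.50; fences at 18.10 − 15.75 = 2.35 and 28.60 + 15.75 = 44.35.
Outside the cutoffs: -9.7, -9.6.

2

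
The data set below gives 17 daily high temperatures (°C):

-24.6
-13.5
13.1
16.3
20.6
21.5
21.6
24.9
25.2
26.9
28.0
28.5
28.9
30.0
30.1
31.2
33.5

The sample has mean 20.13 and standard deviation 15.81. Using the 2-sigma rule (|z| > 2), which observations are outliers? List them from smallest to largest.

Cutoffs at x̄ ± 2s: 20.13 ± 2·15.81 = [-11.49, 51.75].
-24.6: z = -2.83, |z| > 2 → outlier.
-13.5: z = -2.13, |z| > 2 → outlier.
Every other value lies within [-11.49, 51.75].

-24.6, -13.5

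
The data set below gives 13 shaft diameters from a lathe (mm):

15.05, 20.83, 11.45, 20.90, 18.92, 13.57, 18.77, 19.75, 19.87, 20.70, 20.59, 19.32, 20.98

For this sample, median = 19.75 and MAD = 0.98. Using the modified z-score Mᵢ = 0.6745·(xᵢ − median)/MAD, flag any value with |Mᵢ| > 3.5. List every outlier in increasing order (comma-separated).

11.45, 13.57

|Mᵢ| > 3.5 ⇔ |xᵢ − 19.75| > 3.5·0.98/0.6745 = 5.09.
So outliers lie outside [14.66, 24.84].
11.45: M = -5.71 → outlier.
13.57: M = -4.25 → outlier.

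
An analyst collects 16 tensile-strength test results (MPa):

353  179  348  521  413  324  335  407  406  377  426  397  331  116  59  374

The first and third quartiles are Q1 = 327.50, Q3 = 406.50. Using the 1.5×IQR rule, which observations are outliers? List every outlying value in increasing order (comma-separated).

IQR = Q3 − Q1 = 406.50 − 327.50 = 79.00.
Lower fence = Q1 − 1.5·IQR = 327.50 − 118.50 = 209.00.
Upper fence = Q3 + 1.5·IQR = 406.50 + 118.50 = 525.00.
59 < 209.00 → outlier.
116 < 209.00 → outlier.
179 < 209.00 → outlier.
All remaining values lie within [209.00, 525.00].

59, 116, 179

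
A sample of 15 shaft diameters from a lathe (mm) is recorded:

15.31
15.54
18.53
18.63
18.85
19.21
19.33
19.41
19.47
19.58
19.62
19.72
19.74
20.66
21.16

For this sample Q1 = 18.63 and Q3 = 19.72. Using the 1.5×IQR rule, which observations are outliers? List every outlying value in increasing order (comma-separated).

IQR = Q3 − Q1 = 19.72 − 18.63 = 1.09.
Lower fence = Q1 − 1.5·IQR = 18.63 − 1.635 = 16.995.
Upper fence = Q3 + 1.5·IQR = 19.72 + 1.635 = 21.355.
15.31 < 16.995 → outlier.
15.54 < 16.995 → outlier.
All remaining values lie within [16.995, 21.355].

15.31, 15.54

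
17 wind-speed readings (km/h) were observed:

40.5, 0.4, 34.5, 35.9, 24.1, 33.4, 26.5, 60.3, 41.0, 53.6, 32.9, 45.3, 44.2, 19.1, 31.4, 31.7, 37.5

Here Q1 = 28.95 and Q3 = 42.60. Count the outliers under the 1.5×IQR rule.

1

IQR = 13.65; fences at 28.95 − 20.475 = 8.475 and 42.60 + 20.475 = 63.075.
Outside the cutoffs: 0.4.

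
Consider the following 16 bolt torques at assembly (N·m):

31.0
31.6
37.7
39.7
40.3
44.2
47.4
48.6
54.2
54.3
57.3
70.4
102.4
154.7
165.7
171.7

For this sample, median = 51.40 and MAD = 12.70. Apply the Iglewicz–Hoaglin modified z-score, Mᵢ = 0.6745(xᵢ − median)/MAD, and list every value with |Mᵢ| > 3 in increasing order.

|Mᵢ| > 3 ⇔ |xᵢ − 51.40| > 3·12.70/0.6745 = 56.49.
So outliers lie outside [-5.09, 107.89].
154.7: M = 5.49 → outlier.
165.7: M = 6.07 → outlier.
171.7: M = 6.39 → outlier.

154.7, 165.7, 171.7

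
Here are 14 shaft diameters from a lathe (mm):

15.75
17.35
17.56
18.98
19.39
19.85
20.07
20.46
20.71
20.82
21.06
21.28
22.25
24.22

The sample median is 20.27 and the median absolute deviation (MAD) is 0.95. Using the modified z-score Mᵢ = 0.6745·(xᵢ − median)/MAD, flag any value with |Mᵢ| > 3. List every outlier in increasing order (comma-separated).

15.75

|Mᵢ| > 3 ⇔ |xᵢ − 20.27| > 3·0.95/0.6745 = 4.23.
So outliers lie outside [16.04, 24.50].
15.75: M = -3.21 → outlier.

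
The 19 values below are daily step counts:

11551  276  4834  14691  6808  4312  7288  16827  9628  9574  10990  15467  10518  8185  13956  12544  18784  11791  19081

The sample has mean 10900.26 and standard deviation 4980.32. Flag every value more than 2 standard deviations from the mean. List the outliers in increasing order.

276

Cutoffs at x̄ ± 2s: 10900.26 ± 2·4980.32 = [939.62, 20860.90].
276: z = -2.13, |z| > 2 → outlier.
Every other value lies within [939.62, 20860.90].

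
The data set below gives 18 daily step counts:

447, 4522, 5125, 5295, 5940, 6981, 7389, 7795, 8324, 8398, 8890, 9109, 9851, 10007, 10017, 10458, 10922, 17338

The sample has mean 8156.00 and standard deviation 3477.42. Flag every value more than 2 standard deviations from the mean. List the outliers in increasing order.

Cutoffs at x̄ ± 2s: 8156.00 ± 2·3477.42 = [1201.16, 15110.84].
447: z = -2.22, |z| > 2 → outlier.
17338: z = 2.64, |z| > 2 → outlier.
Every other value lies within [1201.16, 15110.84].

447, 17338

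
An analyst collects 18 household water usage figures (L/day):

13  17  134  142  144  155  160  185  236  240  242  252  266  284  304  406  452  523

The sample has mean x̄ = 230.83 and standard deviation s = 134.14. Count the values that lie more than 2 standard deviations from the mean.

1

Cutoffs: x̄ ± 2s = [-37.45, 499.11].
Outside the cutoffs: 523.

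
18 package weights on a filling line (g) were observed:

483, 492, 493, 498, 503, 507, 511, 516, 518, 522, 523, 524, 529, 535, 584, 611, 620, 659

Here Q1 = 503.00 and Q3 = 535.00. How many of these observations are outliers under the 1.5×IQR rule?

IQR = 32.00; fences at 503.00 − 48.00 = 455.00 and 535.00 + 48.00 = 583.00.
Outside the cutoffs: 584, 611, 620, 659.

4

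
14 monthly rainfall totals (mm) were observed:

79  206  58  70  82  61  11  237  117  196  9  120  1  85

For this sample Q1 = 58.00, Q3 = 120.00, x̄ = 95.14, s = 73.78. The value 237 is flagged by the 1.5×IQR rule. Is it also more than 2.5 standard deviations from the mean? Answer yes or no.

z = (237 − 95.14) / 73.78 = 1.92.
|z| = 1.92 ≤ 2.5.

no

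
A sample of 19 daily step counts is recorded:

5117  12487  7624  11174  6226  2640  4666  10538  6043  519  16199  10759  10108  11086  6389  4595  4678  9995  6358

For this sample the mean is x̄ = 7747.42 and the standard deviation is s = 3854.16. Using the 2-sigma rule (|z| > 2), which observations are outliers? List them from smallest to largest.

16199

Cutoffs at x̄ ± 2s: 7747.42 ± 2·3854.16 = [39.10, 15455.74].
16199: z = 2.19, |z| > 2 → outlier.
Every other value lies within [39.10, 15455.74].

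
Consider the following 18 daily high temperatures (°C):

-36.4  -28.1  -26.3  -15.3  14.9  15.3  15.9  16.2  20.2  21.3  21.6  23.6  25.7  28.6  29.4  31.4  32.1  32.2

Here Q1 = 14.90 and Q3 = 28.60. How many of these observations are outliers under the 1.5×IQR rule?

4

IQR = 13.70; fences at 14.90 − 20.55 = -5.65 and 28.60 + 20.55 = 49.15.
Outside the cutoffs: -36.4, -28.1, -26.3, -15.3.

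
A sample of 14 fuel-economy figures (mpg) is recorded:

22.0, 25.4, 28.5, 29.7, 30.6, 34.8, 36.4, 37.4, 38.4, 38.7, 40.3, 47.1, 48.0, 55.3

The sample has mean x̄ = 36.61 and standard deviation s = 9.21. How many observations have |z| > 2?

1

Cutoffs: x̄ ± 2s = [18.19, 55.03].
Outside the cutoffs: 55.3.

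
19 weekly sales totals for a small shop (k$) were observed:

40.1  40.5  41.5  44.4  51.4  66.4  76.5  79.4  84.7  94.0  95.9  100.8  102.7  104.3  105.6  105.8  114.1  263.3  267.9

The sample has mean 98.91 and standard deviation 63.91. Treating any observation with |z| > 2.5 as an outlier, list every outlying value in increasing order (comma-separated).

Cutoffs at x̄ ± 2.5s: 98.91 ± 2.5·63.91 = [-60.865, 258.685].
263.3: z = 2.57, |z| > 2.5 → outlier.
267.9: z = 2.64, |z| > 2.5 → outlier.
Every other value lies within [-60.865, 258.685].

263.3, 267.9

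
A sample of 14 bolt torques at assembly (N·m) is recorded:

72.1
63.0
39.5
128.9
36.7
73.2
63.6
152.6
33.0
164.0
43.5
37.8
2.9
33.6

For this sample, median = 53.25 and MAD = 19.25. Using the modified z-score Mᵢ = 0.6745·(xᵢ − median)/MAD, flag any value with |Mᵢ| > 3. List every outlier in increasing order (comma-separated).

152.6, 164.0

|Mᵢ| > 3 ⇔ |xᵢ − 53.25| > 3·19.25/0.6745 = 85.62.
So outliers lie outside [-32.37, 138.87].
152.6: M = 3.48 → outlier.
164.0: M = 3.88 → outlier.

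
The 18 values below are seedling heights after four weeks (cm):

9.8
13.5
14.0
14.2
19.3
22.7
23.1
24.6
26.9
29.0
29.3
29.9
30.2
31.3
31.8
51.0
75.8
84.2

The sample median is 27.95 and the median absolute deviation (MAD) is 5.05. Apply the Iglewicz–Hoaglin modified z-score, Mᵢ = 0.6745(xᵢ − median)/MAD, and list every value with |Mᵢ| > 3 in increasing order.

|Mᵢ| > 3 ⇔ |xᵢ − 27.95| > 3·5.05/0.6745 = 22.46.
So outliers lie outside [5.49, 50.41].
51.0: M = 3.08 → outlier.
75.8: M = 6.39 → outlier.
84.2: M = 7.51 → outlier.

51.0, 75.8, 84.2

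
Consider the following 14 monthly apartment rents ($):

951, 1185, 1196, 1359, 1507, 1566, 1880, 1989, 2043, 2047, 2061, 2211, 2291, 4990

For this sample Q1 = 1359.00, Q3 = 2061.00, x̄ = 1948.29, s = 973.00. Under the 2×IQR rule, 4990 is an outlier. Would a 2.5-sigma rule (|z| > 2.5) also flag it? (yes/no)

z = (4990 − 1948.29) / 973.00 = 3.13.
|z| = 3.13 > 2.5.

yes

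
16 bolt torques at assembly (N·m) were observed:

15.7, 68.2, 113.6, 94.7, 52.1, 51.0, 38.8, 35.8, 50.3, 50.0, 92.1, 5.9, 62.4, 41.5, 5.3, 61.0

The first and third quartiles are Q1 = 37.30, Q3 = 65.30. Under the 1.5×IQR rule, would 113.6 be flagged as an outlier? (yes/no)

yes

IQR = Q3 − Q1 = 65.30 − 37.30 = 28.00.
Lower fence = Q1 − 1.5·IQR = 37.30 − 42.00 = -4.70.
Upper fence = Q3 + 1.5·IQR = 65.30 + 42.00 = 107.30.
113.6 lies above the upper fence.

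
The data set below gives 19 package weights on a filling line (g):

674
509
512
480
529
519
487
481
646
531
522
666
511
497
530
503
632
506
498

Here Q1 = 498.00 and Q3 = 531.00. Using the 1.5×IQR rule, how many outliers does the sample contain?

4

IQR = 33.00; fences at 498.00 − 49.50 = 448.50 and 531.00 + 49.50 = 580.50.
Outside the cutoffs: 632, 646, 666, 674.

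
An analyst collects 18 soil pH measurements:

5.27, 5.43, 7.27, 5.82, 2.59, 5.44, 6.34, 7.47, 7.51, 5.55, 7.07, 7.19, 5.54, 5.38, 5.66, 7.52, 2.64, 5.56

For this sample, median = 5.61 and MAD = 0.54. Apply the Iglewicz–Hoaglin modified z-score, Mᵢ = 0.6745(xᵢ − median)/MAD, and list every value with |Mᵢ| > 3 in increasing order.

2.59, 2.64

|Mᵢ| > 3 ⇔ |xᵢ − 5.61| > 3·0.54/0.6745 = 2.40.
So outliers lie outside [3.21, 8.01].
2.59: M = -3.77 → outlier.
2.64: M = -3.71 → outlier.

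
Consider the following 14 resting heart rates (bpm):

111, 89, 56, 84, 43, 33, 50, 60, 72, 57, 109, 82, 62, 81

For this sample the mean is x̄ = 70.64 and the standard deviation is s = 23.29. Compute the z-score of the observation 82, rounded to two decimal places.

0.49

z = (82 − 70.64) / 23.29 = 0.49.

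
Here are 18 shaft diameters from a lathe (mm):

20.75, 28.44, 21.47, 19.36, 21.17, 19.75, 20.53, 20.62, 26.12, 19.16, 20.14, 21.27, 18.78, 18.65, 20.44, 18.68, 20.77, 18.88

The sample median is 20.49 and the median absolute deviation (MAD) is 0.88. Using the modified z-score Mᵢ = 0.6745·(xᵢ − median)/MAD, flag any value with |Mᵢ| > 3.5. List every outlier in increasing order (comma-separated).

26.12, 28.44

|Mᵢ| > 3.5 ⇔ |xᵢ − 20.49| > 3.5·0.88/0.6745 = 4.57.
So outliers lie outside [15.92, 25.06].
26.12: M = 4.32 → outlier.
28.44: M = 6.09 → outlier.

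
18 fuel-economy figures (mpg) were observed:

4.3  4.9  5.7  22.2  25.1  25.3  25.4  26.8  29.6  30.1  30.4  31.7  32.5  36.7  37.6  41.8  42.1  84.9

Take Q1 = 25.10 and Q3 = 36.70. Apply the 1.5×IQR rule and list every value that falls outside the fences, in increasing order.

IQR = Q3 − Q1 = 36.70 − 25.10 = 11.60.
Lower fence = Q1 − 1.5·IQR = 25.10 − 17.40 = 7.70.
Upper fence = Q3 + 1.5·IQR = 36.70 + 17.40 = 54.10.
4.3 < 7.70 → outlier.
4.9 < 7.70 → outlier.
5.7 < 7.70 → outlier.
84.9 > 54.10 → outlier.
All remaining values lie within [7.70, 54.10].

4.3, 4.9, 5.7, 84.9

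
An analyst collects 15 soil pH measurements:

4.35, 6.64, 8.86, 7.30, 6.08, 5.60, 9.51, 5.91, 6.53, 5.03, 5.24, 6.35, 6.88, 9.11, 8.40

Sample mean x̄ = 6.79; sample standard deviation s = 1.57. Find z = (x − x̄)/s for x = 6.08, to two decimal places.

z = (6.08 − 6.79) / 1.57 = -0.45.

-0.45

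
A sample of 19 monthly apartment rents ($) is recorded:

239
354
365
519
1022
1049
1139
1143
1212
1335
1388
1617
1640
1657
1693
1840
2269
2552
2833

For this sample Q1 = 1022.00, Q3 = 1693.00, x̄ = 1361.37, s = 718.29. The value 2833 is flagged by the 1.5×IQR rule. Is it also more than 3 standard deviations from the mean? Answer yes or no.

no

z = (2833 − 1361.37) / 718.29 = 2.05.
|z| = 2.05 ≤ 3.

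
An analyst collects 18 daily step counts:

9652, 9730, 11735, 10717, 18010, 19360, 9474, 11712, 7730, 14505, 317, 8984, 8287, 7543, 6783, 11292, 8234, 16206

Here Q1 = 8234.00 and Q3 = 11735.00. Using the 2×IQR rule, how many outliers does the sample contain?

IQR = 3501.00; fences at 8234.00 − 7002.00 = 1232.00 and 11735.00 + 7002.00 = 18737.00.
Outside the cutoffs: 317, 19360.

2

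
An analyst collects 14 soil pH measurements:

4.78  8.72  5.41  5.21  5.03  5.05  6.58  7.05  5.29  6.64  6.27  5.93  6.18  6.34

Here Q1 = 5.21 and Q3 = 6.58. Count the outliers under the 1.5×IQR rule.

1

IQR = 1.37; fences at 5.21 − 2.055 = 3.155 and 6.58 + 2.055 = 8.635.
Outside the cutoffs: 8.72.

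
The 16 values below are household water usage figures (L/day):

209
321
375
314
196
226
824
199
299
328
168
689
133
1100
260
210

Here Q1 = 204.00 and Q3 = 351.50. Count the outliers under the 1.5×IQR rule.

3

IQR = 147.50; fences at 204.00 − 221.25 = -17.25 and 351.50 + 221.25 = 572.75.
Outside the cutoffs: 689, 824, 1100.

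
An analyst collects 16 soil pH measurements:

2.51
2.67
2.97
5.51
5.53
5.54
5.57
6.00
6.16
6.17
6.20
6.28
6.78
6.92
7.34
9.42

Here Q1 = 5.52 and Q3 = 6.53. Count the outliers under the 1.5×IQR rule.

4

IQR = 1.01; fences at 5.52 − 1.515 = 4.005 and 6.53 + 1.515 = 8.045.
Outside the cutoffs: 2.51, 2.67, 2.97, 9.42.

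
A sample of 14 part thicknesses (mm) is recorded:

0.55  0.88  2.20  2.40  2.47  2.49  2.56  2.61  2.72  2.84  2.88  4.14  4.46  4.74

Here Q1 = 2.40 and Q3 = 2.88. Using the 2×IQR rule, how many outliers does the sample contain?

IQR = 0.48; fences at 2.40 − 0.96 = 1.44 and 2.88 + 0.96 = 3.84.
Outside the cutoffs: 0.55, 0.88, 4.14, 4.46, 4.74.

5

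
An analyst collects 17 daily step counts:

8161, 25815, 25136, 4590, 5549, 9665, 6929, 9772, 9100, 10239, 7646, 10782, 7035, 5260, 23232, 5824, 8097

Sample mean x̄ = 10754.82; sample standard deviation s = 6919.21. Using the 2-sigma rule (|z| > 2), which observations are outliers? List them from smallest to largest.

25136, 25815

Cutoffs at x̄ ± 2s: 10754.82 ± 2·6919.21 = [-3083.60, 24593.24].
25136: z = 2.08, |z| > 2 → outlier.
25815: z = 2.18, |z| > 2 → outlier.
Every other value lies within [-3083.60, 24593.24].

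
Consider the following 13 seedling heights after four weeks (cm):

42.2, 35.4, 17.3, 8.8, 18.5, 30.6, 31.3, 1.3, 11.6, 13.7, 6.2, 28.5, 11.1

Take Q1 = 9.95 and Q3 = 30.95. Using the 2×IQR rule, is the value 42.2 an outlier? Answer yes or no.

IQR = Q3 − Q1 = 30.95 − 9.95 = 21.00.
Lower fence = Q1 − 2·IQR = 9.95 − 42.00 = -32.05.
Upper fence = Q3 + 2·IQR = 30.95 + 42.00 = 72.95.
42.2 lies within [-32.05, 72.95].

no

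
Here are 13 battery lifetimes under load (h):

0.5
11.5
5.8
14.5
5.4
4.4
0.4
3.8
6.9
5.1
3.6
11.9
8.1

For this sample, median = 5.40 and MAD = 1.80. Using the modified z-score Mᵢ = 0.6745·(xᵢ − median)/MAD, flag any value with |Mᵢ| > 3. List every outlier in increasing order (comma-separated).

|Mᵢ| > 3 ⇔ |xᵢ − 5.40| > 3·1.80/0.6745 = 8.01.
So outliers lie outside [-2.61, 13.41].
14.5: M = 3.41 → outlier.

14.5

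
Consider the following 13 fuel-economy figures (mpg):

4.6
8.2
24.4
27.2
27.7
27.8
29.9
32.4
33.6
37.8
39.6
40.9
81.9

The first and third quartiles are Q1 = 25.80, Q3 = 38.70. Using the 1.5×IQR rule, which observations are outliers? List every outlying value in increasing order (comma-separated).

IQR = Q3 − Q1 = 38.70 − 25.80 = 12.90.
Lower fence = Q1 − 1.5·IQR = 25.80 − 19.35 = 6.45.
Upper fence = Q3 + 1.5·IQR = 38.70 + 19.35 = 58.05.
4.6 < 6.45 → outlier.
81.9 > 58.05 → outlier.
All remaining values lie within [6.45, 58.05].

4.6, 81.9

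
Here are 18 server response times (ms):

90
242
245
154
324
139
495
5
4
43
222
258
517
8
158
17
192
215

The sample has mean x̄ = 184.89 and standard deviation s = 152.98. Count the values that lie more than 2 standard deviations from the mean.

Cutoffs: x̄ ± 2s = [-121.07, 490.85].
Outside the cutoffs: 495, 517.

2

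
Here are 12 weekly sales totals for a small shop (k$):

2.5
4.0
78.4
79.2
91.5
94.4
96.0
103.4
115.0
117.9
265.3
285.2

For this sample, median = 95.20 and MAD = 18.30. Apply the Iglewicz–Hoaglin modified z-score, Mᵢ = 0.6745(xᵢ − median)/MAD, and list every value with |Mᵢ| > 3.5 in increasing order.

265.3, 285.2

|Mᵢ| > 3.5 ⇔ |xᵢ − 95.20| > 3.5·18.30/0.6745 = 94.96.
So outliers lie outside [0.24, 190.16].
265.3: M = 6.27 → outlier.
285.2: M = 7.00 → outlier.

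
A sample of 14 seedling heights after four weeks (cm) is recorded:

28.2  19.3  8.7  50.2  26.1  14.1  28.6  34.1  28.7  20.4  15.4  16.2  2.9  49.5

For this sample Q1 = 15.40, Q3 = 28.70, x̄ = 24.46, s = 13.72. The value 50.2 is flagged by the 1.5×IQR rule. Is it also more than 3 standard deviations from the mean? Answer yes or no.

z = (50.2 − 24.46) / 13.72 = 1.88.
|z| = 1.88 ≤ 3.

no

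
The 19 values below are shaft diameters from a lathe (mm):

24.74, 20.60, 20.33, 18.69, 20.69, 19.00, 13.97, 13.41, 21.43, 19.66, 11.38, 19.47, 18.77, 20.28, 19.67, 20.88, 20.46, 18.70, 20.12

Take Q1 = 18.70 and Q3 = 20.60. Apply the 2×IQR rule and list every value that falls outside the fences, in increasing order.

11.38, 13.41, 13.97, 24.74

IQR = Q3 − Q1 = 20.60 − 18.70 = 1.90.
Lower fence = Q1 − 2·IQR = 18.70 − 3.80 = 14.90.
Upper fence = Q3 + 2·IQR = 20.60 + 3.80 = 24.40.
11.38 < 14.90 → outlier.
13.41 < 14.90 → outlier.
13.97 < 14.90 → outlier.
24.74 > 24.40 → outlier.
All remaining values lie within [14.90, 24.40].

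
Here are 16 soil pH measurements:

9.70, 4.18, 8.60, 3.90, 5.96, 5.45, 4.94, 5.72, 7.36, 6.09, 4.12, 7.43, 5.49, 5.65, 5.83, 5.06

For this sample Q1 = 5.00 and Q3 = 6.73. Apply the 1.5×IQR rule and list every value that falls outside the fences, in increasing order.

IQR = Q3 − Q1 = 6.73 − 5.00 = 1.73.
Lower fence = Q1 − 1.5·IQR = 5.00 − 2.595 = 2.405.
Upper fence = Q3 + 1.5·IQR = 6.73 + 2.595 = 9.325.
9.70 > 9.325 → outlier.
All remaining values lie within [2.405, 9.325].

9.70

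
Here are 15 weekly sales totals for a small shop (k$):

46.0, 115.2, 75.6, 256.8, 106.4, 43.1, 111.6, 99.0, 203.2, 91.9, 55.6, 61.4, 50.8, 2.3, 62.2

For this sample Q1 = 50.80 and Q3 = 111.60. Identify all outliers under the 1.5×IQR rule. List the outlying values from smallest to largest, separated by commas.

IQR = Q3 − Q1 = 111.60 − 50.80 = 60.80.
Lower fence = Q1 − 1.5·IQR = 50.80 − 91.20 = -40.40.
Upper fence = Q3 + 1.5·IQR = 111.60 + 91.20 = 202.80.
203.2 > 202.80 → outlier.
256.8 > 202.80 → outlier.
All remaining values lie within [-40.40, 202.80].

203.2, 256.8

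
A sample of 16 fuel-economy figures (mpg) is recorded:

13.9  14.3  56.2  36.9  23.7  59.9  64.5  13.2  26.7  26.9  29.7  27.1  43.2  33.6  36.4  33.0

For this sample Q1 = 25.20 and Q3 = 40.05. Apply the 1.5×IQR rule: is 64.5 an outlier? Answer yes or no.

yes

IQR = Q3 − Q1 = 40.05 − 25.20 = 14.85.
Lower fence = Q1 − 1.5·IQR = 25.20 − 22.275 = 2.925.
Upper fence = Q3 + 1.5·IQR = 40.05 + 22.275 = 62.325.
64.5 lies above the upper fence.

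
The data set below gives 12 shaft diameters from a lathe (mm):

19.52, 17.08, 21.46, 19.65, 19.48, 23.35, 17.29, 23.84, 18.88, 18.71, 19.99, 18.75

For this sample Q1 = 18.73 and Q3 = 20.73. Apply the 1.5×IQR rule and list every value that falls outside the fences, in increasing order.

IQR = Q3 − Q1 = 20.73 − 18.73 = 2.00.
Lower fence = Q1 − 1.5·IQR = 18.73 − 3.00 = 15.73.
Upper fence = Q3 + 1.5·IQR = 20.73 + 3.00 = 23.73.
23.84 > 23.73 → outlier.
All remaining values lie within [15.73, 23.73].

23.84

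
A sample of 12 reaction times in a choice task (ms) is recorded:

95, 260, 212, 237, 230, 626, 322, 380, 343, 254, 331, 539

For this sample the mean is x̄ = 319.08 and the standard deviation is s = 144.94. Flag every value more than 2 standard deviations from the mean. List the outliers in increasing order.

626

Cutoffs at x̄ ± 2s: 319.08 ± 2·144.94 = [29.20, 608.96].
626: z = 2.12, |z| > 2 → outlier.
Every other value lies within [29.20, 608.96].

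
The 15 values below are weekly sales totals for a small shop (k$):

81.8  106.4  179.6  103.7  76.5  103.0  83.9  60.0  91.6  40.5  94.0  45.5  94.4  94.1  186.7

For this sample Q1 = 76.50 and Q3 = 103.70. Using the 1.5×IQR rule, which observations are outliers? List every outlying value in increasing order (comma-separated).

179.6, 186.7

IQR = Q3 − Q1 = 103.70 − 76.50 = 27.20.
Lower fence = Q1 − 1.5·IQR = 76.50 − 40.80 = 35.70.
Upper fence = Q3 + 1.5·IQR = 103.70 + 40.80 = 144.50.
179.6 > 144.50 → outlier.
186.7 > 144.50 → outlier.
All remaining values lie within [35.70, 144.50].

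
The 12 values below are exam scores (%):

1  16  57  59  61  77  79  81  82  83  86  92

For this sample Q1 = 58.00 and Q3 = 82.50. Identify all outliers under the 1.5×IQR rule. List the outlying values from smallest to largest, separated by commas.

IQR = Q3 − Q1 = 82.50 − 58.00 = 24.50.
Lower fence = Q1 − 1.5·IQR = 58.00 − 36.75 = 21.25.
Upper fence = Q3 + 1.5·IQR = 82.50 + 36.75 = 119.25.
1 < 21.25 → outlier.
16 < 21.25 → outlier.
All remaining values lie within [21.25, 119.25].

1, 16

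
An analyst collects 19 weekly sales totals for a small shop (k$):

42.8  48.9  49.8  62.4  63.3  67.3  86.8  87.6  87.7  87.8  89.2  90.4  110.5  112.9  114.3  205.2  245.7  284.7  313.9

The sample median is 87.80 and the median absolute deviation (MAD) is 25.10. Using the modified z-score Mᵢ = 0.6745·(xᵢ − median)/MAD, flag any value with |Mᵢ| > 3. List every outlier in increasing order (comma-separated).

205.2, 245.7, 284.7, 313.9

|Mᵢ| > 3 ⇔ |xᵢ − 87.80| > 3·25.10/0.6745 = 111.64.
So outliers lie outside [-23.84, 199.44].
205.2: M = 3.15 → outlier.
245.7: M = 4.24 → outlier.
284.7: M = 5.29 → outlier.
313.9: M = 6.08 → outlier.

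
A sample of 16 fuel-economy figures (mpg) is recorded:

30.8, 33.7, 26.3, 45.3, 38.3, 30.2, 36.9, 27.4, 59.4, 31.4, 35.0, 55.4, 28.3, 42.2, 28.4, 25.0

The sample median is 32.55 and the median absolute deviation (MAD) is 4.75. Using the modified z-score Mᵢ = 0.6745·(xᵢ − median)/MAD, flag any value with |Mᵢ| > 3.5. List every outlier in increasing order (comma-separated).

59.4

|Mᵢ| > 3.5 ⇔ |xᵢ − 32.55| > 3.5·4.75/0.6745 = 24.65.
So outliers lie outside [7.90, 57.20].
59.4: M = 3.81 → outlier.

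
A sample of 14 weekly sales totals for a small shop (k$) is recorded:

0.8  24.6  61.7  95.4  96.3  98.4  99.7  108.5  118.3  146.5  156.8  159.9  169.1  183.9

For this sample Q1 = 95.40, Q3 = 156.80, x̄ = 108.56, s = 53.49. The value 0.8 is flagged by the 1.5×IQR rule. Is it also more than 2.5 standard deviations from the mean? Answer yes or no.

z = (0.8 − 108.56) / 53.49 = -2.01.
|z| = 2.01 ≤ 2.5.

no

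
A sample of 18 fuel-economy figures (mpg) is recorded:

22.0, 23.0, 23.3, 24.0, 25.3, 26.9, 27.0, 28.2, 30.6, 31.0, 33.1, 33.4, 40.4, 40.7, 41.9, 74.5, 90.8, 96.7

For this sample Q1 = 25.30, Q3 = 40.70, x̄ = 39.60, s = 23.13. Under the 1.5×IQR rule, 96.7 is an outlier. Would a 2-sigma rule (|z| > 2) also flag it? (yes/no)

z = (96.7 − 39.60) / 23.13 = 2.47.
|z| = 2.47 > 2.

yes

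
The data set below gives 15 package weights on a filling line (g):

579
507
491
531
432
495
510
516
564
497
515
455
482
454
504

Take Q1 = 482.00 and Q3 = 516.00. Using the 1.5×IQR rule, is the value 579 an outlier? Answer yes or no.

IQR = Q3 − Q1 = 516.00 − 482.00 = 34.00.
Lower fence = Q1 − 1.5·IQR = 482.00 − 51.00 = 431.00.
Upper fence = Q3 + 1.5·IQR = 516.00 + 51.00 = 567.00.
579 lies above the upper fence.

yes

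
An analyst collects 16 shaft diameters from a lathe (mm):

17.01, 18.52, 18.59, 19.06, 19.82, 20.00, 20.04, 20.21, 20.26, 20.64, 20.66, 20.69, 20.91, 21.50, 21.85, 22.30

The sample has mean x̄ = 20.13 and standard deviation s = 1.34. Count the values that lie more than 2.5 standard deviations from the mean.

0

Cutoffs: x̄ ± 2.5s = [16.78, 23.48].
Every value lies within the cutoffs.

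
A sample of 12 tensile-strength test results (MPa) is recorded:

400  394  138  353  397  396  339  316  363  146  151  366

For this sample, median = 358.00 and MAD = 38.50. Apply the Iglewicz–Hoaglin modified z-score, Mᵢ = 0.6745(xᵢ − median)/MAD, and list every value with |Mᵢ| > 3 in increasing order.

|Mᵢ| > 3 ⇔ |xᵢ − 358.00| > 3·38.50/0.6745 = 171.24.
So outliers lie outside [186.76, 529.24].
138: M = -3.85 → outlier.
146: M = -3.71 → outlier.
151: M = -3.63 → outlier.

138, 146, 151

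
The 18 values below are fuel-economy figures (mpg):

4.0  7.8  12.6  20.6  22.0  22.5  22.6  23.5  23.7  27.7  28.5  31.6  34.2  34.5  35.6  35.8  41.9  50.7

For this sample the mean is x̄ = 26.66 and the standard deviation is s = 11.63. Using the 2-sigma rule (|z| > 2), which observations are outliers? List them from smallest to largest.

50.7

Cutoffs at x̄ ± 2s: 26.66 ± 2·11.63 = [3.40, 49.92].
50.7: z = 2.07, |z| > 2 → outlier.
Every other value lies within [3.40, 49.92].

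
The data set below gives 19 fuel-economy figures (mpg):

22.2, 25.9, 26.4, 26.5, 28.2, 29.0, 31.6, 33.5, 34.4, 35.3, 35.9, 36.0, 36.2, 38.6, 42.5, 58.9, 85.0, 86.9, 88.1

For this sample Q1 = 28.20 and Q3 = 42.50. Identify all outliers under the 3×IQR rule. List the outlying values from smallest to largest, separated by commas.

IQR = Q3 − Q1 = 42.50 − 28.20 = 14.30.
Lower fence = Q1 − 3·IQR = 28.20 − 42.90 = -14.70.
Upper fence = Q3 + 3·IQR = 42.50 + 42.90 = 85.40.
86.9 > 85.40 → outlier.
88.1 > 85.40 → outlier.
All remaining values lie within [-14.70, 85.40].

86.9, 88.1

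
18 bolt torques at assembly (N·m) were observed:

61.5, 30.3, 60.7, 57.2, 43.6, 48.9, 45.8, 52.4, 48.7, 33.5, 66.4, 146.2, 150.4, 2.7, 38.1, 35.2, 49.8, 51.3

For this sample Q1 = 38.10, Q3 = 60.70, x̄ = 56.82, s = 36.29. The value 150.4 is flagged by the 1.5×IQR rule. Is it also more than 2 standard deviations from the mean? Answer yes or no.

z = (150.4 − 56.82) / 36.29 = 2.58.
|z| = 2.58 > 2.

yes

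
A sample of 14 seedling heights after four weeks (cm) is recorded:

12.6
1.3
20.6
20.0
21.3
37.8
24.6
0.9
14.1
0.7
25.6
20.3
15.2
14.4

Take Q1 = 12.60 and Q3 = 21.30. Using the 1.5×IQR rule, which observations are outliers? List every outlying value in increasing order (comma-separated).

IQR = Q3 − Q1 = 21.30 − 12.60 = 8.70.
Lower fence = Q1 − 1.5·IQR = 12.60 − 13.05 = -0.45.
Upper fence = Q3 + 1.5·IQR = 21.30 + 13.05 = 34.35.
37.8 > 34.35 → outlier.
All remaining values lie within [-0.45, 34.35].

37.8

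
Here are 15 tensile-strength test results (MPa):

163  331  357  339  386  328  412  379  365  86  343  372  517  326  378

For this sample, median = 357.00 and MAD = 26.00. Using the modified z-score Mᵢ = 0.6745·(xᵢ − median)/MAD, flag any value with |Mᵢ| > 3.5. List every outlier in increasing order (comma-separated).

|Mᵢ| > 3.5 ⇔ |xᵢ − 357.00| > 3.5·26.00/0.6745 = 134.91.
So outliers lie outside [222.09, 491.91].
86: M = -7.03 → outlier.
163: M = -5.03 → outlier.
517: M = 4.15 → outlier.

86, 163, 517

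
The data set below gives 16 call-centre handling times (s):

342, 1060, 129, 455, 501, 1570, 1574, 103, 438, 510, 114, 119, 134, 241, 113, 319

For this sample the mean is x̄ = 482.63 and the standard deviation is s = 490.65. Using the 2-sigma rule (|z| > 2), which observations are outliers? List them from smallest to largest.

Cutoffs at x̄ ± 2s: 482.63 ± 2·490.65 = [-498.67, 1463.93].
1570: z = 2.22, |z| > 2 → outlier.
1574: z = 2.22, |z| > 2 → outlier.
Every other value lies within [-498.67, 1463.93].

1570, 1574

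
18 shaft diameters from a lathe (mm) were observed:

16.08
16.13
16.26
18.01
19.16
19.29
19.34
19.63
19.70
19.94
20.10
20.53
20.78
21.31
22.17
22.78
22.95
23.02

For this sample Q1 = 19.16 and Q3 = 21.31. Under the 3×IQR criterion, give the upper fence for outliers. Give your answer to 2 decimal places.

27.76

IQR = Q3 − Q1 = 21.31 − 19.16 = 2.15.
Lower fence = Q1 − 3·IQR = 19.16 − 6.45 = 12.71.
Upper fence = Q3 + 3·IQR = 21.31 + 6.45 = 27.76.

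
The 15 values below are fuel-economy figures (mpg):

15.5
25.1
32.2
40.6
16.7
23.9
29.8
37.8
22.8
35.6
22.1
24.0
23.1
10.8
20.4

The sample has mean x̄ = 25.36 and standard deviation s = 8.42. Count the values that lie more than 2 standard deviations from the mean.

0

Cutoffs: x̄ ± 2s = [8.52, 42.20].
Every value lies within the cutoffs.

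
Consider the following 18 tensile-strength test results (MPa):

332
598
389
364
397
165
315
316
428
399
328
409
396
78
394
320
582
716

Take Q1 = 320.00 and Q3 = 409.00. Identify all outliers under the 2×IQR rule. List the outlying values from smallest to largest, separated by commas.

IQR = Q3 − Q1 = 409.00 − 320.00 = 89.00.
Lower fence = Q1 − 2·IQR = 320.00 − 178.00 = 142.00.
Upper fence = Q3 + 2·IQR = 409.00 + 178.00 = 587.00.
78 < 142.00 → outlier.
598 > 587.00 → outlier.
716 > 587.00 → outlier.
All remaining values lie within [142.00, 587.00].

78, 598, 716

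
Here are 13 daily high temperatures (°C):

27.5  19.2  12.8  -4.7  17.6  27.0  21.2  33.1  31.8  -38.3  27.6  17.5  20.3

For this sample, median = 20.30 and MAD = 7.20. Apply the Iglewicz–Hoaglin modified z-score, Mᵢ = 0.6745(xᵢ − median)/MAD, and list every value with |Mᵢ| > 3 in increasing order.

-38.3

|Mᵢ| > 3 ⇔ |xᵢ − 20.30| > 3·7.20/0.6745 = 32.02.
So outliers lie outside [-11.72, 52.32].
-38.3: M = -5.49 → outlier.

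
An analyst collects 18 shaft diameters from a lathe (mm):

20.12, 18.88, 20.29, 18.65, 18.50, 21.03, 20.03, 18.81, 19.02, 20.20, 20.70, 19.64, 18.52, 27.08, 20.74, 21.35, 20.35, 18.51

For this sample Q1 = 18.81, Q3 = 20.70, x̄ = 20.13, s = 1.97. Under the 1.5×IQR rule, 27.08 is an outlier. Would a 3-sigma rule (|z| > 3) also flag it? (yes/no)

z = (27.08 − 20.13) / 1.97 = 3.53.
|z| = 3.53 > 3.

yes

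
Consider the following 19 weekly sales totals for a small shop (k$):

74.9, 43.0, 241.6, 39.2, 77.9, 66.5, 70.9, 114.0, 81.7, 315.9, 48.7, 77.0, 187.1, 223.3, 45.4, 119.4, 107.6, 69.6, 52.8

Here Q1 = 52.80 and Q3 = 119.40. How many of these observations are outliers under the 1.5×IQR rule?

3

IQR = 66.60; fences at 52.80 − 99.90 = -47.10 and 119.40 + 99.90 = 219.30.
Outside the cutoffs: 223.3, 241.6, 315.9.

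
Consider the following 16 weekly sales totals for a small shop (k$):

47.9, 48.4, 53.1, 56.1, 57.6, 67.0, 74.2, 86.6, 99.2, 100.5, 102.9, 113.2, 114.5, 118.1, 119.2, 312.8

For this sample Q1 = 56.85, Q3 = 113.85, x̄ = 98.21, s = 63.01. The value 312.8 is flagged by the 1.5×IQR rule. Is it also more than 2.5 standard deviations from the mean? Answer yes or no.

yes

z = (312.8 − 98.21) / 63.01 = 3.41.
|z| = 3.41 > 2.5.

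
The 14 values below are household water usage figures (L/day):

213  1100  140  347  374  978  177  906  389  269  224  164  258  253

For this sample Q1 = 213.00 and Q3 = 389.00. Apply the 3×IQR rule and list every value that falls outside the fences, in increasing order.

IQR = Q3 − Q1 = 389.00 − 213.00 = 176.00.
Lower fence = Q1 − 3·IQR = 213.00 − 528.00 = -315.00.
Upper fence = Q3 + 3·IQR = 389.00 + 528.00 = 917.00.
978 > 917.00 → outlier.
1100 > 917.00 → outlier.
All remaining values lie within [-315.00, 917.00].

978, 1100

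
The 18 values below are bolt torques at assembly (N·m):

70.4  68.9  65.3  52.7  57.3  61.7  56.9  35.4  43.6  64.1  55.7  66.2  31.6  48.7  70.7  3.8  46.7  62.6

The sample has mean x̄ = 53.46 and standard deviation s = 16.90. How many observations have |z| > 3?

0

Cutoffs: x̄ ± 3s = [2.76, 104.16].
Every value lies within the cutoffs.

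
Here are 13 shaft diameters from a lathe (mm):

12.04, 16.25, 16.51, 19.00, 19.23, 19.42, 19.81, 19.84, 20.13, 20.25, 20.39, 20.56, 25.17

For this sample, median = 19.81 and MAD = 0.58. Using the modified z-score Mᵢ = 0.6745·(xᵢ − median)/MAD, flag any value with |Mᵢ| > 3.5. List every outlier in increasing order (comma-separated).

12.04, 16.25, 16.51, 25.17

|Mᵢ| > 3.5 ⇔ |xᵢ − 19.81| > 3.5·0.58/0.6745 = 3.01.
So outliers lie outside [16.80, 22.82].
12.04: M = -9.04 → outlier.
16.25: M = -4.14 → outlier.
16.51: M = -3.84 → outlier.
25.17: M = 6.23 → outlier.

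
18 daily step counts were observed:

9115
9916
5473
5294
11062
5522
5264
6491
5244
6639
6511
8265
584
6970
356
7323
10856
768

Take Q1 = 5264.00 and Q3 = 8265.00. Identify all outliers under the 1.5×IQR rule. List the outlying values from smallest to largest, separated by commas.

IQR = Q3 − Q1 = 8265.00 − 5264.00 = 3001.00.
Lower fence = Q1 − 1.5·IQR = 5264.00 − 4501.50 = 762.50.
Upper fence = Q3 + 1.5·IQR = 8265.00 + 4501.50 = 12766.50.
356 < 762.50 → outlier.
584 < 762.50 → outlier.
All remaining values lie within [762.50, 12766.50].

356, 584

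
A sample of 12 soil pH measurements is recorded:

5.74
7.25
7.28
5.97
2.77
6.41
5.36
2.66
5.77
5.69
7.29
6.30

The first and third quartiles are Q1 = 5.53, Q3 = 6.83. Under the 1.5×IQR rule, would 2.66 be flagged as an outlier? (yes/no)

IQR = Q3 − Q1 = 6.83 − 5.53 = 1.30.
Lower fence = Q1 − 1.5·IQR = 5.53 − 1.95 = 3.58.
Upper fence = Q3 + 1.5·IQR = 6.83 + 1.95 = 8.78.
2.66 lies below the lower fence.

yes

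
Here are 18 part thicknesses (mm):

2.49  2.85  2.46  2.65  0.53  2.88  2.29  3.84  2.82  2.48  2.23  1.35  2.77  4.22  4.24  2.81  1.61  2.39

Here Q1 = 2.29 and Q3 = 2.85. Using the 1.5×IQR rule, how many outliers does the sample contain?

IQR = 0.56; fences at 2.29 − 0.84 = 1.45 and 2.85 + 0.84 = 3.69.
Outside the cutoffs: 0.53, 1.35, 3.84, 4.22, 4.24.

5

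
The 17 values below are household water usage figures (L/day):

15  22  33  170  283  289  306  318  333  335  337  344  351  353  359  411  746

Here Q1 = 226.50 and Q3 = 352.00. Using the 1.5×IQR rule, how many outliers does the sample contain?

4

IQR = 125.50; fences at 226.50 − 188.25 = 38.25 and 352.00 + 188.25 = 540.25.
Outside the cutoffs: 15, 22, 33, 746.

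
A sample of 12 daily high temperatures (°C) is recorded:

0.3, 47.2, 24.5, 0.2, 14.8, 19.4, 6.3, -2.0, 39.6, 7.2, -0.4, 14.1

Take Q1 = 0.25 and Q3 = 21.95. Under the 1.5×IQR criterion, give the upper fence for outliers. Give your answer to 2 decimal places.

54.50

IQR = Q3 − Q1 = 21.95 − 0.25 = 21.70.
Lower fence = Q1 − 1.5·IQR = 0.25 − 32.55 = -32.30.
Upper fence = Q3 + 1.5·IQR = 21.95 + 32.55 = 54.50.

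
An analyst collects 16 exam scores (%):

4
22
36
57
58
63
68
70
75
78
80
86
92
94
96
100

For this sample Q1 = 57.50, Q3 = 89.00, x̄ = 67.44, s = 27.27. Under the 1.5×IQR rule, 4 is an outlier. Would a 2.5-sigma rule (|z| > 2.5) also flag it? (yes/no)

no

z = (4 − 67.44) / 27.27 = -2.33.
|z| = 2.33 ≤ 2.5.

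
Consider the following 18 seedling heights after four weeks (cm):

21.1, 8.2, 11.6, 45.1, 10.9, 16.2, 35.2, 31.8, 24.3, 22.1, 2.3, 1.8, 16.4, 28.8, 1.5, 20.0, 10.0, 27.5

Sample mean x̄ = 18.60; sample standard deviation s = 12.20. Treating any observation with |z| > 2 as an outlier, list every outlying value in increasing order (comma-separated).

Cutoffs at x̄ ± 2s: 18.60 ± 2·12.20 = [-5.80, 43.00].
45.1: z = 2.17, |z| > 2 → outlier.
Every other value lies within [-5.80, 43.00].

45.1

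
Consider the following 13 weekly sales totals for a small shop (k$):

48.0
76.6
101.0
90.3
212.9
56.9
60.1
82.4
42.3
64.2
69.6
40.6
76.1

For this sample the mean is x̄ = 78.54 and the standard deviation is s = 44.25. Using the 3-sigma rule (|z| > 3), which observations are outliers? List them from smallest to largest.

Cutoffs at x̄ ± 3s: 78.54 ± 3·44.25 = [-54.21, 211.29].
212.9: z = 3.04, |z| > 3 → outlier.
Every other value lies within [-54.21, 211.29].

212.9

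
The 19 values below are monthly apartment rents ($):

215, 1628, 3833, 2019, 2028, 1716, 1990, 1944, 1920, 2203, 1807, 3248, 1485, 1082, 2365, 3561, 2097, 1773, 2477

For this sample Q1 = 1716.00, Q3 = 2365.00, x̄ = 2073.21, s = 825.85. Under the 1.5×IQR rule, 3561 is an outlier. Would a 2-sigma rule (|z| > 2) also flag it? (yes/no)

no

z = (3561 − 2073.21) / 825.85 = 1.80.
|z| = 1.80 ≤ 2.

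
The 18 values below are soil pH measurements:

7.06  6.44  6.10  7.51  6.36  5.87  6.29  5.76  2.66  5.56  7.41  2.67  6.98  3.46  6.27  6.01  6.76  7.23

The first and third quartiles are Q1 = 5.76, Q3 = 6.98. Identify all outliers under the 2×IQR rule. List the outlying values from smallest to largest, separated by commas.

IQR = Q3 − Q1 = 6.98 − 5.76 = 1.22.
Lower fence = Q1 − 2·IQR = 5.76 − 2.44 = 3.32.
Upper fence = Q3 + 2·IQR = 6.98 + 2.44 = 9.42.
2.66 < 3.32 → outlier.
2.67 < 3.32 → outlier.
All remaining values lie within [3.32, 9.42].

2.66, 2.67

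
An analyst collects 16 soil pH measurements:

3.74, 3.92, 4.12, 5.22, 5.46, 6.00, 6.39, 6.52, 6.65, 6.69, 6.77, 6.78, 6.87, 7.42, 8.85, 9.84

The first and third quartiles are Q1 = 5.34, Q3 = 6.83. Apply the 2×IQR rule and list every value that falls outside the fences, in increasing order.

IQR = Q3 − Q1 = 6.83 − 5.34 = 1.49.
Lower fence = Q1 − 2·IQR = 5.34 − 2.98 = 2.36.
Upper fence = Q3 + 2·IQR = 6.83 + 2.98 = 9.81.
9.84 > 9.81 → outlier.
All remaining values lie within [2.36, 9.81].

9.84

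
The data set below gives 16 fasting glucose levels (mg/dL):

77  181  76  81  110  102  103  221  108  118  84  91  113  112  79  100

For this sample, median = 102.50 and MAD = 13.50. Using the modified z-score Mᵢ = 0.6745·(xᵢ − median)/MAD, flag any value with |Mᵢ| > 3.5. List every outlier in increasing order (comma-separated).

181, 221

|Mᵢ| > 3.5 ⇔ |xᵢ − 102.50| > 3.5·13.50/0.6745 = 70.05.
So outliers lie outside [32.45, 172.55].
181: M = 3.92 → outlier.
221: M = 5.92 → outlier.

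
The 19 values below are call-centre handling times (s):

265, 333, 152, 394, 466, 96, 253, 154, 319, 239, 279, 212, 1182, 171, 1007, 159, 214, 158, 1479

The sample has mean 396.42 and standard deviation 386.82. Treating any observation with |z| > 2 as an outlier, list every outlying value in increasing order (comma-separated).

1182, 1479

Cutoffs at x̄ ± 2s: 396.42 ± 2·386.82 = [-377.22, 1170.06].
1182: z = 2.03, |z| > 2 → outlier.
1479: z = 2.80, |z| > 2 → outlier.
Every other value lies within [-377.22, 1170.06].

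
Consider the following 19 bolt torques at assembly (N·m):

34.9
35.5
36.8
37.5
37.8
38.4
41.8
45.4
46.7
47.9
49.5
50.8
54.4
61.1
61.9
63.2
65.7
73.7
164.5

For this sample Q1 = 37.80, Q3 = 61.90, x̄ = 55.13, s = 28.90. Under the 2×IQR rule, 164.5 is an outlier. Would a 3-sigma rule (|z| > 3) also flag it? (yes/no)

yes

z = (164.5 − 55.13) / 28.90 = 3.78.
|z| = 3.78 > 3.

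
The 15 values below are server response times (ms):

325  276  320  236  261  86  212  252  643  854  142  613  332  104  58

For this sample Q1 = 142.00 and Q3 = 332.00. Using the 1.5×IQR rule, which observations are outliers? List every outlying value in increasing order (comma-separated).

643, 854

IQR = Q3 − Q1 = 332.00 − 142.00 = 190.00.
Lower fence = Q1 − 1.5·IQR = 142.00 − 285.00 = -143.00.
Upper fence = Q3 + 1.5·IQR = 332.00 + 285.00 = 617.00.
643 > 617.00 → outlier.
854 > 617.00 → outlier.
All remaining values lie within [-143.00, 617.00].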